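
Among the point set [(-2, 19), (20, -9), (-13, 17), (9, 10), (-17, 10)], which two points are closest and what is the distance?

Computing all pairwise distances among 5 points:

d((-2, 19), (20, -9)) = 35.609
d((-2, 19), (-13, 17)) = 11.1803
d((-2, 19), (9, 10)) = 14.2127
d((-2, 19), (-17, 10)) = 17.4929
d((20, -9), (-13, 17)) = 42.0119
d((20, -9), (9, 10)) = 21.9545
d((20, -9), (-17, 10)) = 41.5933
d((-13, 17), (9, 10)) = 23.0868
d((-13, 17), (-17, 10)) = 8.0623 <-- minimum
d((9, 10), (-17, 10)) = 26.0

Closest pair: (-13, 17) and (-17, 10) with distance 8.0623

The closest pair is (-13, 17) and (-17, 10) with Euclidean distance 8.0623. For 5 points, brute-force pairwise comparison is shown above. For large n, the divide-and-conquer algorithm (sort by x, recurse on halves, check the dividing strip) achieves O(n log n).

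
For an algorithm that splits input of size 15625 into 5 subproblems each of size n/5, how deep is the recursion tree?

For divide and conquer with division factor 5:

Problem sizes at each level:
Level 0: 15625
Level 1: 3125
Level 2: 625
Level 3: 125
Level 4: 25
Level 5: 5
Level 6: 1

The root is level 0 and the size-1 base case is level 6 (the tree spans levels 0 through 6, i.e. 7 levels counting the root), so the depth is the number of divisions: log_5(15625) = 6

The recursion tree depth is log_5(15625) = 6. At each level, the problem size is divided by 5, so it takes 6 divisions to reduce to a base case of size 1. The algorithm makes 5 recursive calls at each level.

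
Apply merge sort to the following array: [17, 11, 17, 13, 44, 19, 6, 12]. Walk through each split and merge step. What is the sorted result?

Merge sort trace:

Split: [17, 11, 17, 13, 44, 19, 6, 12] -> [17, 11, 17, 13] and [44, 19, 6, 12]
  Split: [17, 11, 17, 13] -> [17, 11] and [17, 13]
    Split: [17, 11] -> [17] and [11]
    Merge: [17] + [11] -> [11, 17]
    Split: [17, 13] -> [17] and [13]
    Merge: [17] + [13] -> [13, 17]
  Merge: [11, 17] + [13, 17] -> [11, 13, 17, 17]
  Split: [44, 19, 6, 12] -> [44, 19] and [6, 12]
    Split: [44, 19] -> [44] and [19]
    Merge: [44] + [19] -> [19, 44]
    Split: [6, 12] -> [6] and [12]
    Merge: [6] + [12] -> [6, 12]
  Merge: [19, 44] + [6, 12] -> [6, 12, 19, 44]
Merge: [11, 13, 17, 17] + [6, 12, 19, 44] -> [6, 11, 12, 13, 17, 17, 19, 44]

Final sorted array: [6, 11, 12, 13, 17, 17, 19, 44]

The merge sort proceeds by recursively splitting the array and merging sorted halves.
After all merges, the sorted array is [6, 11, 12, 13, 17, 17, 19, 44].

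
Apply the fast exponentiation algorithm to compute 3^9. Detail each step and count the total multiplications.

Computing 3^9 by squaring (build up from 3^1; each line after the first costs one multiplication):

3^1 = 3
3^2 = (3^1)^2 = 3^2 = 9
3^4 = (3^2)^2 = 9^2 = 81
3^8 = (3^4)^2 = 81^2 = 6561
3^9 = 3 * 3^8 = 3 * 6561 = 19683

Result: 19683
Multiplications needed: 4 (4 lines after 3^1)

3^9 = 19683. Using exponentiation by squaring, this requires 4 multiplications. The key idea: if the exponent is even, square the half-power; if odd, multiply by the base once.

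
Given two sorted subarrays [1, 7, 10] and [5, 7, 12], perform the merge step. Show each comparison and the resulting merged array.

Merging process:

Compare 1 vs 5: take 1 from left. Merged: [1]
Compare 7 vs 5: take 5 from right. Merged: [1, 5]
Compare 7 vs 7: take 7 from left. Merged: [1, 5, 7]
Compare 10 vs 7: take 7 from right. Merged: [1, 5, 7, 7]
Compare 10 vs 12: take 10 from left. Merged: [1, 5, 7, 7, 10]
Append remaining from right: [12]. Merged: [1, 5, 7, 7, 10, 12]

Final merged array: [1, 5, 7, 7, 10, 12]
Total comparisons: 5

The merged array is [1, 5, 7, 7, 10, 12], requiring 5 comparisons. The merge step runs in O(n) time where n is the total number of elements.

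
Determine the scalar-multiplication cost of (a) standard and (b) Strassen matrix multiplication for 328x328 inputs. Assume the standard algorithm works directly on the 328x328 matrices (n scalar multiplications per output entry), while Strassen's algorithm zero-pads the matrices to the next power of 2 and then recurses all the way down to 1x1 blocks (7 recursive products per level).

Matrix multiplication for 328x328 matrices:

Strassen's algorithm requires power-of-2 dimensions. Pad 328x328 to 512x512 (next power of 2).

Standard algorithm: 328^3 = 35287552 multiplications
Strassen's algorithm: 7^(log2(512)) = 7^9 = 40353607 multiplications
Difference: 35287552 - 40353607 = -5066055 (Strassen uses MORE here due to padding overhead — for small or just-over-power-of-2 n, padding can outweigh the per-level savings)

Standard: 35287552 multiplications (328^3). Strassen: 40353607 multiplications (7^9, after padding to 512x512). Strassen reduces 8 recursive multiplications to 7 at each level.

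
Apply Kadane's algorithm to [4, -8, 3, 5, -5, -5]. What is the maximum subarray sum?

Using Kadane's algorithm on [4, -8, 3, 5, -5, -5]:

Scanning through the array:
Position 1 (value -8): max_ending_here = -4, max_so_far = 4
Position 2 (value 3): max_ending_here = 3, max_so_far = 4
Position 3 (value 5): max_ending_here = 8, max_so_far = 8
Position 4 (value -5): max_ending_here = 3, max_so_far = 8
Position 5 (value -5): max_ending_here = -2, max_so_far = 8

Maximum subarray: [3, 5]
Maximum sum: 8

The maximum subarray is [3, 5] with sum 8. This subarray runs from index 2 to index 3.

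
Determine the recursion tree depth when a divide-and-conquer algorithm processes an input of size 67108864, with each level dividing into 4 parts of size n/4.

For divide and conquer with division factor 4:

Problem sizes at each level:
Level 0: 67108864
Level 1: 16777216
Level 2: 4194304
Level 3: 1048576
Level 4: 262144
Level 5: 65536
Level 6: 16384
Level 7: 4096
Level 8: 1024
Level 9: 256
Level 10: 64
Level 11: 16
Level 12: 4
Level 13: 1

The root is level 0 and the size-1 base case is level 13 (the tree spans levels 0 through 13, i.e. 14 levels counting the root), so the depth is the number of divisions: log_4(67108864) = 13

The recursion tree depth is log_4(67108864) = 13. At each level, the problem size is divided by 4, so it takes 13 divisions to reduce to a base case of size 1. The algorithm makes 4 recursive calls at each level.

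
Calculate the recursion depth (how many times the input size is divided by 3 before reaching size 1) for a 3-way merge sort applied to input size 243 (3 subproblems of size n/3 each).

For divide and conquer with division factor 3:

Problem sizes at each level:
Level 0: 243
Level 1: 81
Level 2: 27
Level 3: 9
Level 4: 3
Level 5: 1

The root is level 0 and the size-1 base case is level 5 (the tree spans levels 0 through 5, i.e. 6 levels counting the root), so the depth is the number of divisions: log_3(243) = 5

The recursion tree depth is log_3(243) = 5. At each level, the problem size is divided by 3, so it takes 5 divisions to reduce to a base case of size 1. The algorithm makes 3 recursive calls at each level.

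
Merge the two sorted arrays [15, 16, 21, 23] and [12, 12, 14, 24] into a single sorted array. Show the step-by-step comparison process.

Merging process:

Compare 15 vs 12: take 12 from right. Merged: [12]
Compare 15 vs 12: take 12 from right. Merged: [12, 12]
Compare 15 vs 14: take 14 from right. Merged: [12, 12, 14]
Compare 15 vs 24: take 15 from left. Merged: [12, 12, 14, 15]
Compare 16 vs 24: take 16 from left. Merged: [12, 12, 14, 15, 16]
Compare 21 vs 24: take 21 from left. Merged: [12, 12, 14, 15, 16, 21]
Compare 23 vs 24: take 23 from left. Merged: [12, 12, 14, 15, 16, 21, 23]
Append remaining from right: [24]. Merged: [12, 12, 14, 15, 16, 21, 23, 24]

Final merged array: [12, 12, 14, 15, 16, 21, 23, 24]
Total comparisons: 7

The merged array is [12, 12, 14, 15, 16, 21, 23, 24], requiring 7 comparisons. The merge step runs in O(n) time where n is the total number of elements.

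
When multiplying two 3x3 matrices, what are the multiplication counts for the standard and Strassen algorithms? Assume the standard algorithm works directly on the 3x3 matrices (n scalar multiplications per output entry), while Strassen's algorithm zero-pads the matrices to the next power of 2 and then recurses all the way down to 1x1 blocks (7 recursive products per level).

Matrix multiplication for 3x3 matrices:

Strassen's algorithm requires power-of-2 dimensions. Pad 3x3 to 4x4 (next power of 2).

Standard algorithm: 3^3 = 27 multiplications
Strassen's algorithm: 7^(log2(4)) = 7^2 = 49 multiplications
Difference: 27 - 49 = -22 (Strassen uses MORE here due to padding overhead — for small or just-over-power-of-2 n, padding can outweigh the per-level savings)

Standard: 27 multiplications (3^3). Strassen: 49 multiplications (7^2, after padding to 4x4). Strassen reduces 8 recursive multiplications to 7 at each level.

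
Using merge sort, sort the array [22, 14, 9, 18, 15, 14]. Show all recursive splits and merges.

Merge sort trace:

Split: [22, 14, 9, 18, 15, 14] -> [22, 14, 9] and [18, 15, 14]
  Split: [22, 14, 9] -> [22] and [14, 9]
    Split: [14, 9] -> [14] and [9]
    Merge: [14] + [9] -> [9, 14]
  Merge: [22] + [9, 14] -> [9, 14, 22]
  Split: [18, 15, 14] -> [18] and [15, 14]
    Split: [15, 14] -> [15] and [14]
    Merge: [15] + [14] -> [14, 15]
  Merge: [18] + [14, 15] -> [14, 15, 18]
Merge: [9, 14, 22] + [14, 15, 18] -> [9, 14, 14, 15, 18, 22]

Final sorted array: [9, 14, 14, 15, 18, 22]

The merge sort proceeds by recursively splitting the array and merging sorted halves.
After all merges, the sorted array is [9, 14, 14, 15, 18, 22].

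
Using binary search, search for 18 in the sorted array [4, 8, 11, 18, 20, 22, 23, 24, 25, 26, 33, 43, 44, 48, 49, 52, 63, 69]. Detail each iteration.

Binary search for 18 in [4, 8, 11, 18, 20, 22, 23, 24, 25, 26, 33, 43, 44, 48, 49, 52, 63, 69]:

lo=0, hi=17, mid=8, arr[mid]=25 -> 25 > 18, search left half
lo=0, hi=7, mid=3, arr[mid]=18 -> Found target at index 3!

Binary search finds 18 at index 3 after 2 comparisons. The search repeatedly halves the search space by comparing with the middle element.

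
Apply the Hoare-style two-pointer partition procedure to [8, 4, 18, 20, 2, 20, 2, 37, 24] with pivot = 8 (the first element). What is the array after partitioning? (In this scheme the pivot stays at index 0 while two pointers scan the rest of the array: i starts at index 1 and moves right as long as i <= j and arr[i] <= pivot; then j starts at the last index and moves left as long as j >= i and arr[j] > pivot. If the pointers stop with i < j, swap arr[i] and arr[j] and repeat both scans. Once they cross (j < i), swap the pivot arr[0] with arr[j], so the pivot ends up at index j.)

Hoare-style two-pointer partition with pivot = 8:

Initial array: [8, 4, 18, 20, 2, 20, 2, 37, 24]

Pointers start at i = 1, j = 8.
i stops at index 2 (arr[2]=18 > 8), j stops at index 6 (arr[6]=2 <= 8): swap arr[2] and arr[6], array becomes [8, 4, 2, 20, 2, 20, 18, 37, 24]
i stops at index 3 (arr[3]=20 > 8), j stops at index 4 (arr[4]=2 <= 8): swap arr[3] and arr[4], array becomes [8, 4, 2, 2, 20, 20, 18, 37, 24]
i ends at 4, j ends at 3: the pointers have crossed (j < i), so scanning stops.

Swap pivot arr[0] with arr[3] to place pivot at position 3: [2, 4, 2, 8, 20, 20, 18, 37, 24]
Pivot position: 3

After partitioning with pivot 8, the array becomes [2, 4, 2, 8, 20, 20, 18, 37, 24]. The pivot is placed at index 3. All elements to the left of the pivot are <= 8, and all elements to the right are > 8.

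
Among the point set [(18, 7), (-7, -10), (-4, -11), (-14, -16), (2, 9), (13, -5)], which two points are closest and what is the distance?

Computing all pairwise distances among 6 points:

d((18, 7), (-7, -10)) = 30.2324
d((18, 7), (-4, -11)) = 28.4253
d((18, 7), (-14, -16)) = 39.4081
d((18, 7), (2, 9)) = 16.1245
d((18, 7), (13, -5)) = 13.0
d((-7, -10), (-4, -11)) = 3.1623 <-- minimum
d((-7, -10), (-14, -16)) = 9.2195
d((-7, -10), (2, 9)) = 21.0238
d((-7, -10), (13, -5)) = 20.6155
d((-4, -11), (-14, -16)) = 11.1803
d((-4, -11), (2, 9)) = 20.8806
d((-4, -11), (13, -5)) = 18.0278
d((-14, -16), (2, 9)) = 29.6816
d((-14, -16), (13, -5)) = 29.1548
d((2, 9), (13, -5)) = 17.8045

Closest pair: (-7, -10) and (-4, -11) with distance 3.1623

The closest pair is (-7, -10) and (-4, -11) with Euclidean distance 3.1623. For 6 points, brute-force pairwise comparison is shown above. For large n, the divide-and-conquer algorithm (sort by x, recurse on halves, check the dividing strip) achieves O(n log n).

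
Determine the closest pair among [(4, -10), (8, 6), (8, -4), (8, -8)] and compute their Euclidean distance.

Computing all pairwise distances among 4 points:

d((4, -10), (8, 6)) = 16.4924
d((4, -10), (8, -4)) = 7.2111
d((4, -10), (8, -8)) = 4.4721
d((8, 6), (8, -4)) = 10.0
d((8, 6), (8, -8)) = 14.0
d((8, -4), (8, -8)) = 4.0 <-- minimum

Closest pair: (8, -4) and (8, -8) with distance 4.0

The closest pair is (8, -4) and (8, -8) with Euclidean distance 4.0. For 4 points, brute-force pairwise comparison is shown above. For large n, the divide-and-conquer algorithm (sort by x, recurse on halves, check the dividing strip) achieves O(n log n).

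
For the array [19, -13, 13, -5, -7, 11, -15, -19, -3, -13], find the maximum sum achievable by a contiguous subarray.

Using Kadane's algorithm on [19, -13, 13, -5, -7, 11, -15, -19, -3, -13]:

Scanning through the array:
Position 1 (value -13): max_ending_here = 6, max_so_far = 19
Position 2 (value 13): max_ending_here = 19, max_so_far = 19
Position 3 (value -5): max_ending_here = 14, max_so_far = 19
Position 4 (value -7): max_ending_here = 7, max_so_far = 19
Position 5 (value 11): max_ending_here = 18, max_so_far = 19
Position 6 (value -15): max_ending_here = 3, max_so_far = 19
Position 7 (value -19): max_ending_here = -16, max_so_far = 19
Position 8 (value -3): max_ending_here = -3, max_so_far = 19
Position 9 (value -13): max_ending_here = -13, max_so_far = 19

Maximum subarray: [19]
Maximum sum: 19

The maximum subarray is [19] with sum 19. This subarray runs from index 0 to index 0.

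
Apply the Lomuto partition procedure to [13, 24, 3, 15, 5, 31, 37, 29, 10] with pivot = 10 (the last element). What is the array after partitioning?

Lomuto partition with pivot = 10:

Initial array: [13, 24, 3, 15, 5, 31, 37, 29, 10]

arr[0]=13 > 10: no swap
arr[1]=24 > 10: no swap
arr[2]=3 <= 10: swap with position 0, array becomes [3, 24, 13, 15, 5, 31, 37, 29, 10]
arr[3]=15 > 10: no swap
arr[4]=5 <= 10: swap with position 1, array becomes [3, 5, 13, 15, 24, 31, 37, 29, 10]
arr[5]=31 > 10: no swap
arr[6]=37 > 10: no swap
arr[7]=29 > 10: no swap

Place pivot at position 2: [3, 5, 10, 15, 24, 31, 37, 29, 13]
Pivot position: 2

After partitioning with pivot 10, the array becomes [3, 5, 10, 15, 24, 31, 37, 29, 13]. The pivot is placed at index 2. All elements to the left of the pivot are <= 10, and all elements to the right are > 10.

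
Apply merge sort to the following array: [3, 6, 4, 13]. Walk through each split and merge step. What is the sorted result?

Merge sort trace:

Split: [3, 6, 4, 13] -> [3, 6] and [4, 13]
  Split: [3, 6] -> [3] and [6]
  Merge: [3] + [6] -> [3, 6]
  Split: [4, 13] -> [4] and [13]
  Merge: [4] + [13] -> [4, 13]
Merge: [3, 6] + [4, 13] -> [3, 4, 6, 13]

Final sorted array: [3, 4, 6, 13]

The merge sort proceeds by recursively splitting the array and merging sorted halves.
After all merges, the sorted array is [3, 4, 6, 13].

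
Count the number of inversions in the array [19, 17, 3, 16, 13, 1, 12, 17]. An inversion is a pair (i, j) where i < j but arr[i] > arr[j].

Finding inversions in [19, 17, 3, 16, 13, 1, 12, 17]:

(0, 1): arr[0]=19 > arr[1]=17
(0, 2): arr[0]=19 > arr[2]=3
(0, 3): arr[0]=19 > arr[3]=16
(0, 4): arr[0]=19 > arr[4]=13
(0, 5): arr[0]=19 > arr[5]=1
(0, 6): arr[0]=19 > arr[6]=12
(0, 7): arr[0]=19 > arr[7]=17
(1, 2): arr[1]=17 > arr[2]=3
(1, 3): arr[1]=17 > arr[3]=16
(1, 4): arr[1]=17 > arr[4]=13
(1, 5): arr[1]=17 > arr[5]=1
(1, 6): arr[1]=17 > arr[6]=12
(2, 5): arr[2]=3 > arr[5]=1
(3, 4): arr[3]=16 > arr[4]=13
(3, 5): arr[3]=16 > arr[5]=1
(3, 6): arr[3]=16 > arr[6]=12
(4, 5): arr[4]=13 > arr[5]=1
(4, 6): arr[4]=13 > arr[6]=12

Total inversions: 18

The array has 18 inversion(s): (0,1), (0,2), (0,3), (0,4), (0,5), (0,6), (0,7), (1,2), (1,3), (1,4), (1,5), (1,6), (2,5), (3,4), (3,5), (3,6), (4,5), (4,6). Each pair (i,j) satisfies i < j and arr[i] > arr[j].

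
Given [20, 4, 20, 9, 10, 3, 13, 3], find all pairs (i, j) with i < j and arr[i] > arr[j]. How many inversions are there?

Finding inversions in [20, 4, 20, 9, 10, 3, 13, 3]:

(0, 1): arr[0]=20 > arr[1]=4
(0, 3): arr[0]=20 > arr[3]=9
(0, 4): arr[0]=20 > arr[4]=10
(0, 5): arr[0]=20 > arr[5]=3
(0, 6): arr[0]=20 > arr[6]=13
(0, 7): arr[0]=20 > arr[7]=3
(1, 5): arr[1]=4 > arr[5]=3
(1, 7): arr[1]=4 > arr[7]=3
(2, 3): arr[2]=20 > arr[3]=9
(2, 4): arr[2]=20 > arr[4]=10
(2, 5): arr[2]=20 > arr[5]=3
(2, 6): arr[2]=20 > arr[6]=13
(2, 7): arr[2]=20 > arr[7]=3
(3, 5): arr[3]=9 > arr[5]=3
(3, 7): arr[3]=9 > arr[7]=3
(4, 5): arr[4]=10 > arr[5]=3
(4, 7): arr[4]=10 > arr[7]=3
(6, 7): arr[6]=13 > arr[7]=3

Total inversions: 18

The array has 18 inversion(s): (0,1), (0,3), (0,4), (0,5), (0,6), (0,7), (1,5), (1,7), (2,3), (2,4), (2,5), (2,6), (2,7), (3,5), (3,7), (4,5), (4,7), (6,7). Each pair (i,j) satisfies i < j and arr[i] > arr[j].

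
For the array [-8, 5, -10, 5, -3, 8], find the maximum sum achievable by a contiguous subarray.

Using Kadane's algorithm on [-8, 5, -10, 5, -3, 8]:

Scanning through the array:
Position 1 (value 5): max_ending_here = 5, max_so_far = 5
Position 2 (value -10): max_ending_here = -5, max_so_far = 5
Position 3 (value 5): max_ending_here = 5, max_so_far = 5
Position 4 (value -3): max_ending_here = 2, max_so_far = 5
Position 5 (value 8): max_ending_here = 10, max_so_far = 10

Maximum subarray: [5, -3, 8]
Maximum sum: 10

The maximum subarray is [5, -3, 8] with sum 10. This subarray runs from index 3 to index 5.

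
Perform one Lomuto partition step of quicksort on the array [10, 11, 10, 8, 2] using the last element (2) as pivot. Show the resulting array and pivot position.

Lomuto partition with pivot = 2:

Initial array: [10, 11, 10, 8, 2]

arr[0]=10 > 2: no swap
arr[1]=11 > 2: no swap
arr[2]=10 > 2: no swap
arr[3]=8 > 2: no swap

Place pivot at position 0: [2, 11, 10, 8, 10]
Pivot position: 0

After partitioning with pivot 2, the array becomes [2, 11, 10, 8, 10]. The pivot is placed at index 0. All elements to the left of the pivot are <= 2, and all elements to the right are > 2.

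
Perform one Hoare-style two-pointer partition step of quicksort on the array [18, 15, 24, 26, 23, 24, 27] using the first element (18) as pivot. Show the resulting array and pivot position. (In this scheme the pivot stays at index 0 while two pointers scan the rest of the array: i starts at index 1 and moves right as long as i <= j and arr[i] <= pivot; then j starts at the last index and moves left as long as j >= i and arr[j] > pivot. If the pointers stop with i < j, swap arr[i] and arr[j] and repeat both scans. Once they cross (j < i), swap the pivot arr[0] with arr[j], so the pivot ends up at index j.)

Hoare-style two-pointer partition with pivot = 18:

Initial array: [18, 15, 24, 26, 23, 24, 27]

Pointers start at i = 1, j = 6.
i ends at 2, j ends at 1: the pointers have crossed (j < i), so scanning stops.

Swap pivot arr[0] with arr[1] to place pivot at position 1: [15, 18, 24, 26, 23, 24, 27]
Pivot position: 1

After partitioning with pivot 18, the array becomes [15, 18, 24, 26, 23, 24, 27]. The pivot is placed at index 1. All elements to the left of the pivot are <= 18, and all elements to the right are > 18.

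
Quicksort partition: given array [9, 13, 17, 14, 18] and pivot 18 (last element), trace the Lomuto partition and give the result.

Lomuto partition with pivot = 18:

Initial array: [9, 13, 17, 14, 18]

arr[0]=9 <= 18: swap with position 0, array becomes [9, 13, 17, 14, 18]
arr[1]=13 <= 18: swap with position 1, array becomes [9, 13, 17, 14, 18]
arr[2]=17 <= 18: swap with position 2, array becomes [9, 13, 17, 14, 18]
arr[3]=14 <= 18: swap with position 3, array becomes [9, 13, 17, 14, 18]

Place pivot at position 4: [9, 13, 17, 14, 18]
Pivot position: 4

After partitioning with pivot 18, the array becomes [9, 13, 17, 14, 18]. The pivot is placed at index 4. All elements to the left of the pivot are <= 18, and all elements to the right are > 18.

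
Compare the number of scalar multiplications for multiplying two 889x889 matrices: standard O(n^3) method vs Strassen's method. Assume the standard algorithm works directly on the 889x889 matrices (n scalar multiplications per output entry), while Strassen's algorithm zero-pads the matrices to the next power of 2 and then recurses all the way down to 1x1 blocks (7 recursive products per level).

Matrix multiplication for 889x889 matrices:

Strassen's algorithm requires power-of-2 dimensions. Pad 889x889 to 1024x1024 (next power of 2).

Standard algorithm: 889^3 = 702595369 multiplications
Strassen's algorithm: 7^(log2(1024)) = 7^10 = 282475249 multiplications
Savings: 702595369 - 282475249 = 420120120 multiplications

Standard: 702595369 multiplications (889^3). Strassen: 282475249 multiplications (7^10, after padding to 1024x1024). Strassen reduces 8 recursive multiplications to 7 at each level.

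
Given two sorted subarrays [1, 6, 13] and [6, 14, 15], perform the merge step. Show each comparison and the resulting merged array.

Merging process:

Compare 1 vs 6: take 1 from left. Merged: [1]
Compare 6 vs 6: take 6 from left. Merged: [1, 6]
Compare 13 vs 6: take 6 from right. Merged: [1, 6, 6]
Compare 13 vs 14: take 13 from left. Merged: [1, 6, 6, 13]
Append remaining from right: [14, 15]. Merged: [1, 6, 6, 13, 14, 15]

Final merged array: [1, 6, 6, 13, 14, 15]
Total comparisons: 4

The merged array is [1, 6, 6, 13, 14, 15], requiring 4 comparisons. The merge step runs in O(n) time where n is the total number of elements.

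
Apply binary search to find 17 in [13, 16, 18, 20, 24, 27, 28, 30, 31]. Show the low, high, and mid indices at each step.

Binary search for 17 in [13, 16, 18, 20, 24, 27, 28, 30, 31]:

lo=0, hi=8, mid=4, arr[mid]=24 -> 24 > 17, search left half
lo=0, hi=3, mid=1, arr[mid]=16 -> 16 < 17, search right half
lo=2, hi=3, mid=2, arr[mid]=18 -> 18 > 17, search left half
lo=2 > hi=1, target 17 not found

Binary search determines that 17 is not in the array after 3 comparisons. The search space was exhausted without finding the target.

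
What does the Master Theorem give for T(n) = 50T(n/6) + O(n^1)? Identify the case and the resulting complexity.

Master Theorem for T(n) = 50T(n/6) + O(n^1):

a = 50, b = 6, c = 1
log_b(a) = log_6(50) = 2.1833

Case 1: c = 1 < log_6(50) = 2.1833
T(n) = O(n^(log_6 50))

For T(n) = 50T(n/6) + O(n^1): log_6(50) = 2.1833. This is Case 1 of the Master Theorem (c < log_b(a), work dominated by leaves), giving O(n^(log_6 50)).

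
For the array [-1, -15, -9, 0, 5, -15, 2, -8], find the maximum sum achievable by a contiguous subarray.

Using Kadane's algorithm on [-1, -15, -9, 0, 5, -15, 2, -8]:

Scanning through the array:
Position 1 (value -15): max_ending_here = -15, max_so_far = -1
Position 2 (value -9): max_ending_here = -9, max_so_far = -1
Position 3 (value 0): max_ending_here = 0, max_so_far = 0
Position 4 (value 5): max_ending_here = 5, max_so_far = 5
Position 5 (value -15): max_ending_here = -10, max_so_far = 5
Position 6 (value 2): max_ending_here = 2, max_so_far = 5
Position 7 (value -8): max_ending_here = -6, max_so_far = 5

Maximum subarray: [0, 5]
Maximum sum: 5

The maximum subarray is [0, 5] with sum 5. This subarray runs from index 3 to index 4.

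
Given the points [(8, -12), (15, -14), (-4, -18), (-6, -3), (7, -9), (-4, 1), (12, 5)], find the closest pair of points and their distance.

Computing all pairwise distances among 7 points:

d((8, -12), (15, -14)) = 7.2801
d((8, -12), (-4, -18)) = 13.4164
d((8, -12), (-6, -3)) = 16.6433
d((8, -12), (7, -9)) = 3.1623 <-- minimum
d((8, -12), (-4, 1)) = 17.6918
d((8, -12), (12, 5)) = 17.4642
d((15, -14), (-4, -18)) = 19.4165
d((15, -14), (-6, -3)) = 23.7065
d((15, -14), (7, -9)) = 9.434
d((15, -14), (-4, 1)) = 24.2074
d((15, -14), (12, 5)) = 19.2354
d((-4, -18), (-6, -3)) = 15.1327
d((-4, -18), (7, -9)) = 14.2127
d((-4, -18), (-4, 1)) = 19.0
d((-4, -18), (12, 5)) = 28.0179
d((-6, -3), (7, -9)) = 14.3178
d((-6, -3), (-4, 1)) = 4.4721
d((-6, -3), (12, 5)) = 19.6977
d((7, -9), (-4, 1)) = 14.8661
d((7, -9), (12, 5)) = 14.8661
d((-4, 1), (12, 5)) = 16.4924

Closest pair: (8, -12) and (7, -9) with distance 3.1623

The closest pair is (8, -12) and (7, -9) with Euclidean distance 3.1623. For 7 points, brute-force pairwise comparison is shown above. For large n, the divide-and-conquer algorithm (sort by x, recurse on halves, check the dividing strip) achieves O(n log n).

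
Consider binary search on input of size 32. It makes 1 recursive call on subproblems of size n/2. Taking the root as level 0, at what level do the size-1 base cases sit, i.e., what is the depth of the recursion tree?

For divide and conquer with division factor 2:

Problem sizes at each level:
Level 0: 32
Level 1: 16
Level 2: 8
Level 3: 4
Level 4: 2
Level 5: 1

The root is level 0 and the size-1 base case is level 5 (the tree spans levels 0 through 5, i.e. 6 levels counting the root), so the depth is the number of divisions: log_2(32) = 5

The recursion tree depth is log_2(32) = 5. At each level, the problem size is divided by 2, so it takes 5 divisions to reduce to a base case of size 1. The algorithm makes 1 recursive call at each level.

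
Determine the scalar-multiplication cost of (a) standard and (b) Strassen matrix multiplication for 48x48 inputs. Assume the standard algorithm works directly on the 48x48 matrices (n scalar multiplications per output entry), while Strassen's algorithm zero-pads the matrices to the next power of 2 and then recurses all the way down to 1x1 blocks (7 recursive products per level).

Matrix multiplication for 48x48 matrices:

Strassen's algorithm requires power-of-2 dimensions. Pad 48x48 to 64x64 (next power of 2).

Standard algorithm: 48^3 = 110592 multiplications
Strassen's algorithm: 7^(log2(64)) = 7^6 = 117649 multiplications
Difference: 110592 - 117649 = -7057 (Strassen uses MORE here due to padding overhead — for small or just-over-power-of-2 n, padding can outweigh the per-level savings)

Standard: 110592 multiplications (48^3). Strassen: 117649 multiplications (7^6, after padding to 64x64). Strassen reduces 8 recursive multiplications to 7 at each level.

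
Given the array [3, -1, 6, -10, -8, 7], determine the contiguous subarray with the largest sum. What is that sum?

Using Kadane's algorithm on [3, -1, 6, -10, -8, 7]:

Scanning through the array:
Position 1 (value -1): max_ending_here = 2, max_so_far = 3
Position 2 (value 6): max_ending_here = 8, max_so_far = 8
Position 3 (value -10): max_ending_here = -2, max_so_far = 8
Position 4 (value -8): max_ending_here = -8, max_so_far = 8
Position 5 (value 7): max_ending_here = 7, max_so_far = 8

Maximum subarray: [3, -1, 6]
Maximum sum: 8

The maximum subarray is [3, -1, 6] with sum 8. This subarray runs from index 0 to index 2.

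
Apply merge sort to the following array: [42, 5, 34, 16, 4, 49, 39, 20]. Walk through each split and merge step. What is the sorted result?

Merge sort trace:

Split: [42, 5, 34, 16, 4, 49, 39, 20] -> [42, 5, 34, 16] and [4, 49, 39, 20]
  Split: [42, 5, 34, 16] -> [42, 5] and [34, 16]
    Split: [42, 5] -> [42] and [5]
    Merge: [42] + [5] -> [5, 42]
    Split: [34, 16] -> [34] and [16]
    Merge: [34] + [16] -> [16, 34]
  Merge: [5, 42] + [16, 34] -> [5, 16, 34, 42]
  Split: [4, 49, 39, 20] -> [4, 49] and [39, 20]
    Split: [4, 49] -> [4] and [49]
    Merge: [4] + [49] -> [4, 49]
    Split: [39, 20] -> [39] and [20]
    Merge: [39] + [20] -> [20, 39]
  Merge: [4, 49] + [20, 39] -> [4, 20, 39, 49]
Merge: [5, 16, 34, 42] + [4, 20, 39, 49] -> [4, 5, 16, 20, 34, 39, 42, 49]

Final sorted array: [4, 5, 16, 20, 34, 39, 42, 49]

The merge sort proceeds by recursively splitting the array and merging sorted halves.
After all merges, the sorted array is [4, 5, 16, 20, 34, 39, 42, 49].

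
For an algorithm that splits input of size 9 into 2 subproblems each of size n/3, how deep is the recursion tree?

For divide and conquer with division factor 3:

Problem sizes at each level:
Level 0: 9
Level 1: 3
Level 2: 1

The root is level 0 and the size-1 base case is level 2 (the tree spans levels 0 through 2, i.e. 3 levels counting the root), so the depth is the number of divisions: log_3(9) = 2

The recursion tree depth is log_3(9) = 2. At each level, the problem size is divided by 3, so it takes 2 divisions to reduce to a base case of size 1. The algorithm makes 2 recursive calls at each level.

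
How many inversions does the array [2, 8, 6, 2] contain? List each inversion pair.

Finding inversions in [2, 8, 6, 2]:

(1, 2): arr[1]=8 > arr[2]=6
(1, 3): arr[1]=8 > arr[3]=2
(2, 3): arr[2]=6 > arr[3]=2

Total inversions: 3

The array has 3 inversion(s): (1,2), (1,3), (2,3). Each pair (i,j) satisfies i < j and arr[i] > arr[j].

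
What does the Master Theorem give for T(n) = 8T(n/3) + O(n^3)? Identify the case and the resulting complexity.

Master Theorem for T(n) = 8T(n/3) + O(n^3):

a = 8, b = 3, c = 3
log_b(a) = log_3(8) = 1.8928

Case 3: c = 3 > log_3(8) = 1.8928
T(n) = O(n^3) = O(n^3)

For T(n) = 8T(n/3) + O(n^3): log_3(8) = 1.8928. This is Case 3 of the Master Theorem (c > log_b(a), work dominated by root), giving O(n^3).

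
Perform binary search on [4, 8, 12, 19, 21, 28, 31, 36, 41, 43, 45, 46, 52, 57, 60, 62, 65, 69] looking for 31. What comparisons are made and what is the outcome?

Binary search for 31 in [4, 8, 12, 19, 21, 28, 31, 36, 41, 43, 45, 46, 52, 57, 60, 62, 65, 69]:

lo=0, hi=17, mid=8, arr[mid]=41 -> 41 > 31, search left half
lo=0, hi=7, mid=3, arr[mid]=19 -> 19 < 31, search right half
lo=4, hi=7, mid=5, arr[mid]=28 -> 28 < 31, search right half
lo=6, hi=7, mid=6, arr[mid]=31 -> Found target at index 6!

Binary search finds 31 at index 6 after 4 comparisons. The search repeatedly halves the search space by comparing with the middle element.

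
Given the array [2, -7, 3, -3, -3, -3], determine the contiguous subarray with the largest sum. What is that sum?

Using Kadane's algorithm on [2, -7, 3, -3, -3, -3]:

Scanning through the array:
Position 1 (value -7): max_ending_here = -5, max_so_far = 2
Position 2 (value 3): max_ending_here = 3, max_so_far = 3
Position 3 (value -3): max_ending_here = 0, max_so_far = 3
Position 4 (value -3): max_ending_here = -3, max_so_far = 3
Position 5 (value -3): max_ending_here = -3, max_so_far = 3

Maximum subarray: [3]
Maximum sum: 3

The maximum subarray is [3] with sum 3. This subarray runs from index 2 to index 2.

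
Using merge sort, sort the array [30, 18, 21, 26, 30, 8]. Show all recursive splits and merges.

Merge sort trace:

Split: [30, 18, 21, 26, 30, 8] -> [30, 18, 21] and [26, 30, 8]
  Split: [30, 18, 21] -> [30] and [18, 21]
    Split: [18, 21] -> [18] and [21]
    Merge: [18] + [21] -> [18, 21]
  Merge: [30] + [18, 21] -> [18, 21, 30]
  Split: [26, 30, 8] -> [26] and [30, 8]
    Split: [30, 8] -> [30] and [8]
    Merge: [30] + [8] -> [8, 30]
  Merge: [26] + [8, 30] -> [8, 26, 30]
Merge: [18, 21, 30] + [8, 26, 30] -> [8, 18, 21, 26, 30, 30]

Final sorted array: [8, 18, 21, 26, 30, 30]

The merge sort proceeds by recursively splitting the array and merging sorted halves.
After all merges, the sorted array is [8, 18, 21, 26, 30, 30].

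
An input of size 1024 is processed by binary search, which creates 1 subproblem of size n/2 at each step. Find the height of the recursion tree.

For divide and conquer with division factor 2:

Problem sizes at each level:
Level 0: 1024
Level 1: 512
Level 2: 256
Level 3: 128
Level 4: 64
Level 5: 32
Level 6: 16
Level 7: 8
Level 8: 4
Level 9: 2
Level 10: 1

The root is level 0 and the size-1 base case is level 10 (the tree spans levels 0 through 10, i.e. 11 levels counting the root), so the depth is the number of divisions: log_2(1024) = 10

The recursion tree depth is log_2(1024) = 10. At each level, the problem size is divided by 2, so it takes 10 divisions to reduce to a base case of size 1. The algorithm makes 1 recursive call at each level.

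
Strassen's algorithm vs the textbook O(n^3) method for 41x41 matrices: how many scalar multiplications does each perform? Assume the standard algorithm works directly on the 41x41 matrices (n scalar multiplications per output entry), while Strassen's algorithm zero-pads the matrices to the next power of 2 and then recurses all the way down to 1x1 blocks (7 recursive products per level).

Matrix multiplication for 41x41 matrices:

Strassen's algorithm requires power-of-2 dimensions. Pad 41x41 to 64x64 (next power of 2).

Standard algorithm: 41^3 = 68921 multiplications
Strassen's algorithm: 7^(log2(64)) = 7^6 = 117649 multiplications
Difference: 68921 - 117649 = -48728 (Strassen uses MORE here due to padding overhead — for small or just-over-power-of-2 n, padding can outweigh the per-level savings)

Standard: 68921 multiplications (41^3). Strassen: 117649 multiplications (7^6, after padding to 64x64). Strassen reduces 8 recursive multiplications to 7 at each level.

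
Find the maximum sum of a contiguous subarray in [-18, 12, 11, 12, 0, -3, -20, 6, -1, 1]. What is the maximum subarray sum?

Using Kadane's algorithm on [-18, 12, 11, 12, 0, -3, -20, 6, -1, 1]:

Scanning through the array:
Position 1 (value 12): max_ending_here = 12, max_so_far = 12
Position 2 (value 11): max_ending_here = 23, max_so_far = 23
Position 3 (value 12): max_ending_here = 35, max_so_far = 35
Position 4 (value 0): max_ending_here = 35, max_so_far = 35
Position 5 (value -3): max_ending_here = 32, max_so_far = 35
Position 6 (value -20): max_ending_here = 12, max_so_far = 35
Position 7 (value 6): max_ending_here = 18, max_so_far = 35
Position 8 (value -1): max_ending_here = 17, max_so_far = 35
Position 9 (value 1): max_ending_here = 18, max_so_far = 35

Maximum subarray: [12, 11, 12]
Maximum sum: 35

The maximum subarray is [12, 11, 12] with sum 35. This subarray runs from index 1 to index 3.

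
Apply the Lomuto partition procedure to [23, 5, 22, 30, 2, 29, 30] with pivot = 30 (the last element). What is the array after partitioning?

Lomuto partition with pivot = 30:

Initial array: [23, 5, 22, 30, 2, 29, 30]

arr[0]=23 <= 30: swap with position 0, array becomes [23, 5, 22, 30, 2, 29, 30]
arr[1]=5 <= 30: swap with position 1, array becomes [23, 5, 22, 30, 2, 29, 30]
arr[2]=22 <= 30: swap with position 2, array becomes [23, 5, 22, 30, 2, 29, 30]
arr[3]=30 <= 30: swap with position 3, array becomes [23, 5, 22, 30, 2, 29, 30]
arr[4]=2 <= 30: swap with position 4, array becomes [23, 5, 22, 30, 2, 29, 30]
arr[5]=29 <= 30: swap with position 5, array becomes [23, 5, 22, 30, 2, 29, 30]

Place pivot at position 6: [23, 5, 22, 30, 2, 29, 30]
Pivot position: 6

After partitioning with pivot 30, the array becomes [23, 5, 22, 30, 2, 29, 30]. The pivot is placed at index 6. All elements to the left of the pivot are <= 30, and all elements to the right are > 30.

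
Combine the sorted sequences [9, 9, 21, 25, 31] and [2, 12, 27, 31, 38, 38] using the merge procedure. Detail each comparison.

Merging process:

Compare 9 vs 2: take 2 from right. Merged: [2]
Compare 9 vs 12: take 9 from left. Merged: [2, 9]
Compare 9 vs 12: take 9 from left. Merged: [2, 9, 9]
Compare 21 vs 12: take 12 from right. Merged: [2, 9, 9, 12]
Compare 21 vs 27: take 21 from left. Merged: [2, 9, 9, 12, 21]
Compare 25 vs 27: take 25 from left. Merged: [2, 9, 9, 12, 21, 25]
Compare 31 vs 27: take 27 from right. Merged: [2, 9, 9, 12, 21, 25, 27]
Compare 31 vs 31: take 31 from left. Merged: [2, 9, 9, 12, 21, 25, 27, 31]
Append remaining from right: [31, 38, 38]. Merged: [2, 9, 9, 12, 21, 25, 27, 31, 31, 38, 38]

Final merged array: [2, 9, 9, 12, 21, 25, 27, 31, 31, 38, 38]
Total comparisons: 8

The merged array is [2, 9, 9, 12, 21, 25, 27, 31, 31, 38, 38], requiring 8 comparisons. The merge step runs in O(n) time where n is the total number of elements.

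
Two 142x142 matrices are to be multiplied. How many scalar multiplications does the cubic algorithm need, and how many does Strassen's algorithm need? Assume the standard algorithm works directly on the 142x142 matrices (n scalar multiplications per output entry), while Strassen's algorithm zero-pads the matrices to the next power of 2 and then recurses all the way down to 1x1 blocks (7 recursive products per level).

Matrix multiplication for 142x142 matrices:

Strassen's algorithm requires power-of-2 dimensions. Pad 142x142 to 256x256 (next power of 2).

Standard algorithm: 142^3 = 2863288 multiplications
Strassen's algorithm: 7^(log2(256)) = 7^8 = 5764801 multiplications
Difference: 2863288 - 5764801 = -2901513 (Strassen uses MORE here due to padding overhead — for small or just-over-power-of-2 n, padding can outweigh the per-level savings)

Standard: 2863288 multiplications (142^3). Strassen: 5764801 multiplications (7^8, after padding to 256x256). Strassen reduces 8 recursive multiplications to 7 at each level.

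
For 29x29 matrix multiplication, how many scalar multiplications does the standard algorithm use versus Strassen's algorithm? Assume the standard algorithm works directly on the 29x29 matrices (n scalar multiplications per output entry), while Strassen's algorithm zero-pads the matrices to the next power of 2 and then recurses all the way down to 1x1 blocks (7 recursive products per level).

Matrix multiplication for 29x29 matrices:

Strassen's algorithm requires power-of-2 dimensions. Pad 29x29 to 32x32 (next power of 2).

Standard algorithm: 29^3 = 24389 multiplications
Strassen's algorithm: 7^(log2(32)) = 7^5 = 16807 multiplications
Savings: 24389 - 16807 = 7582 multiplications

Standard: 24389 multiplications (29^3). Strassen: 16807 multiplications (7^5, after padding to 32x32). Strassen reduces 8 recursive multiplications to 7 at each level.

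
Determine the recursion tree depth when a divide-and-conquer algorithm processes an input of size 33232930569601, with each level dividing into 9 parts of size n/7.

For divide and conquer with division factor 7:

Problem sizes at each level:
Level 0: 33232930569601
Level 1: 4747561509943
Level 2: 678223072849
Level 3: 96889010407
Level 4: 13841287201
Level 5: 1977326743
Level 6: 282475249
Level 7: 40353607
Level 8: 5764801
Level 9: 823543
Level 10: 117649
Level 11: 16807
Level 12: 2401
Level 13: 343
Level 14: 49
Level 15: 7
Level 16: 1

The root is level 0 and the size-1 base case is level 16 (the tree spans levels 0 through 16, i.e. 17 levels counting the root), so the depth is the number of divisions: log_7(33232930569601) = 16

The recursion tree depth is log_7(33232930569601) = 16. At each level, the problem size is divided by 7, so it takes 16 divisions to reduce to a base case of size 1. The algorithm makes 9 recursive calls at each level.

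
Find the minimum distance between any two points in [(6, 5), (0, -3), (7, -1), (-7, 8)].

Computing all pairwise distances among 4 points:

d((6, 5), (0, -3)) = 10.0
d((6, 5), (7, -1)) = 6.0828 <-- minimum
d((6, 5), (-7, 8)) = 13.3417
d((0, -3), (7, -1)) = 7.2801
d((0, -3), (-7, 8)) = 13.0384
d((7, -1), (-7, 8)) = 16.6433

Closest pair: (6, 5) and (7, -1) with distance 6.0828

The closest pair is (6, 5) and (7, -1) with Euclidean distance 6.0828. For 4 points, brute-force pairwise comparison is shown above. For large n, the divide-and-conquer algorithm (sort by x, recurse on halves, check the dividing strip) achieves O(n log n).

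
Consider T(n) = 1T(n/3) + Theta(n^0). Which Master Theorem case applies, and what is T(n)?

Master Theorem for T(n) = 1T(n/3) + O(n^0):

a = 1, b = 3, c = 0
log_b(a) = log_3(1) = 0.0000

Case 2: c = 0 = log_3(1) = 0.0000
T(n) = O(n^0 log n) = O(log n)

For T(n) = 1T(n/3) + O(n^0): log_3(1) = 0.0000. This is Case 2 of the Master Theorem (c = log_b(a), equal work at all levels), giving O(log n).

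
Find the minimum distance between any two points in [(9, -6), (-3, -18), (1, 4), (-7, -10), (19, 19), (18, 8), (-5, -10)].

Computing all pairwise distances among 7 points:

d((9, -6), (-3, -18)) = 16.9706
d((9, -6), (1, 4)) = 12.8062
d((9, -6), (-7, -10)) = 16.4924
d((9, -6), (19, 19)) = 26.9258
d((9, -6), (18, 8)) = 16.6433
d((9, -6), (-5, -10)) = 14.5602
d((-3, -18), (1, 4)) = 22.3607
d((-3, -18), (-7, -10)) = 8.9443
d((-3, -18), (19, 19)) = 43.0465
d((-3, -18), (18, 8)) = 33.4215
d((-3, -18), (-5, -10)) = 8.2462
d((1, 4), (-7, -10)) = 16.1245
d((1, 4), (19, 19)) = 23.4307
d((1, 4), (18, 8)) = 17.4642
d((1, 4), (-5, -10)) = 15.2315
d((-7, -10), (19, 19)) = 38.9487
d((-7, -10), (18, 8)) = 30.8058
d((-7, -10), (-5, -10)) = 2.0 <-- minimum
d((19, 19), (18, 8)) = 11.0454
d((19, 19), (-5, -10)) = 37.6431
d((18, 8), (-5, -10)) = 29.2062

Closest pair: (-7, -10) and (-5, -10) with distance 2.0

The closest pair is (-7, -10) and (-5, -10) with Euclidean distance 2.0. For 7 points, brute-force pairwise comparison is shown above. For large n, the divide-and-conquer algorithm (sort by x, recurse on halves, check the dividing strip) achieves O(n log n).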